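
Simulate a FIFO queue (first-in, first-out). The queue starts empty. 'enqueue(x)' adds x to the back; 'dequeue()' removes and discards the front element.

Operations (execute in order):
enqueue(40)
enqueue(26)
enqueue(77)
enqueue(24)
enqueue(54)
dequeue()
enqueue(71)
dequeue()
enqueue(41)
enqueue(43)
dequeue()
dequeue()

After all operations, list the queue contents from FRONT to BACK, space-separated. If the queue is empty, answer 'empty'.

Answer: 54 71 41 43

Derivation:
enqueue(40): [40]
enqueue(26): [40, 26]
enqueue(77): [40, 26, 77]
enqueue(24): [40, 26, 77, 24]
enqueue(54): [40, 26, 77, 24, 54]
dequeue(): [26, 77, 24, 54]
enqueue(71): [26, 77, 24, 54, 71]
dequeue(): [77, 24, 54, 71]
enqueue(41): [77, 24, 54, 71, 41]
enqueue(43): [77, 24, 54, 71, 41, 43]
dequeue(): [24, 54, 71, 41, 43]
dequeue(): [54, 71, 41, 43]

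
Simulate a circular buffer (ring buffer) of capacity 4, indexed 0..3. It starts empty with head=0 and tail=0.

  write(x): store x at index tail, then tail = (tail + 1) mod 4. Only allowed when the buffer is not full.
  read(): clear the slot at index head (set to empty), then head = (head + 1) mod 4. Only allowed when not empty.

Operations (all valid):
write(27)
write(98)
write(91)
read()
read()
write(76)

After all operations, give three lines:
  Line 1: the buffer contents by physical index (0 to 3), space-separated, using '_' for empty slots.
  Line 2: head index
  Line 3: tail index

Answer: _ _ 91 76
2
0

Derivation:
write(27): buf=[27 _ _ _], head=0, tail=1, size=1
write(98): buf=[27 98 _ _], head=0, tail=2, size=2
write(91): buf=[27 98 91 _], head=0, tail=3, size=3
read(): buf=[_ 98 91 _], head=1, tail=3, size=2
read(): buf=[_ _ 91 _], head=2, tail=3, size=1
write(76): buf=[_ _ 91 76], head=2, tail=0, size=2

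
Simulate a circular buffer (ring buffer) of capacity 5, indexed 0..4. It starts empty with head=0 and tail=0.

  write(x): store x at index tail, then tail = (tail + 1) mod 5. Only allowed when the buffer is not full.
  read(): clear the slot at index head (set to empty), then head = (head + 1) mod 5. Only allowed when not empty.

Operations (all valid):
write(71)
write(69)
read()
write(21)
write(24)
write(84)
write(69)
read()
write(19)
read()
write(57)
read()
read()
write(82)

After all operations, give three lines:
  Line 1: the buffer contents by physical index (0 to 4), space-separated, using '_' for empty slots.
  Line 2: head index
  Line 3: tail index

write(71): buf=[71 _ _ _ _], head=0, tail=1, size=1
write(69): buf=[71 69 _ _ _], head=0, tail=2, size=2
read(): buf=[_ 69 _ _ _], head=1, tail=2, size=1
write(21): buf=[_ 69 21 _ _], head=1, tail=3, size=2
write(24): buf=[_ 69 21 24 _], head=1, tail=4, size=3
write(84): buf=[_ 69 21 24 84], head=1, tail=0, size=4
write(69): buf=[69 69 21 24 84], head=1, tail=1, size=5
read(): buf=[69 _ 21 24 84], head=2, tail=1, size=4
write(19): buf=[69 19 21 24 84], head=2, tail=2, size=5
read(): buf=[69 19 _ 24 84], head=3, tail=2, size=4
write(57): buf=[69 19 57 24 84], head=3, tail=3, size=5
read(): buf=[69 19 57 _ 84], head=4, tail=3, size=4
read(): buf=[69 19 57 _ _], head=0, tail=3, size=3
write(82): buf=[69 19 57 82 _], head=0, tail=4, size=4

Answer: 69 19 57 82 _
0
4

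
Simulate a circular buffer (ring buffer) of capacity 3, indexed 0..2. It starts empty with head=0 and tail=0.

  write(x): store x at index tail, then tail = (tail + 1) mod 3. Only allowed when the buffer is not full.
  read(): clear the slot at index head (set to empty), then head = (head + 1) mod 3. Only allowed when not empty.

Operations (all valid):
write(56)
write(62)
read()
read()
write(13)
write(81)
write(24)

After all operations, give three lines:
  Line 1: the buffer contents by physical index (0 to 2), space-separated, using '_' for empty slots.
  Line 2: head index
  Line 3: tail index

write(56): buf=[56 _ _], head=0, tail=1, size=1
write(62): buf=[56 62 _], head=0, tail=2, size=2
read(): buf=[_ 62 _], head=1, tail=2, size=1
read(): buf=[_ _ _], head=2, tail=2, size=0
write(13): buf=[_ _ 13], head=2, tail=0, size=1
write(81): buf=[81 _ 13], head=2, tail=1, size=2
write(24): buf=[81 24 13], head=2, tail=2, size=3

Answer: 81 24 13
2
2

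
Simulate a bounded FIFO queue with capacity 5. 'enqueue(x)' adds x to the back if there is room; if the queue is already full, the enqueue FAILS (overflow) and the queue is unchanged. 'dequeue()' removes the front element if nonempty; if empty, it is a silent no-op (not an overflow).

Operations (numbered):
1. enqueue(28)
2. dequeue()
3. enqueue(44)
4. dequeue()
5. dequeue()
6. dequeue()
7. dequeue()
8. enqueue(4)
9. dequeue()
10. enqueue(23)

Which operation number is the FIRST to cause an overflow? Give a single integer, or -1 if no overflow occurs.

1. enqueue(28): size=1
2. dequeue(): size=0
3. enqueue(44): size=1
4. dequeue(): size=0
5. dequeue(): empty, no-op, size=0
6. dequeue(): empty, no-op, size=0
7. dequeue(): empty, no-op, size=0
8. enqueue(4): size=1
9. dequeue(): size=0
10. enqueue(23): size=1

Answer: -1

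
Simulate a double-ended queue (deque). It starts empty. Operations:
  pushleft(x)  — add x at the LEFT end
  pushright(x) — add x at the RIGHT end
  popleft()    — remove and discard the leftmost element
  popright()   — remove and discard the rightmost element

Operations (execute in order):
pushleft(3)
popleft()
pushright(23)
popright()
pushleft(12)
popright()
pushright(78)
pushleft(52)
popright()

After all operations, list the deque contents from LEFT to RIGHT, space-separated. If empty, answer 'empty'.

pushleft(3): [3]
popleft(): []
pushright(23): [23]
popright(): []
pushleft(12): [12]
popright(): []
pushright(78): [78]
pushleft(52): [52, 78]
popright(): [52]

Answer: 52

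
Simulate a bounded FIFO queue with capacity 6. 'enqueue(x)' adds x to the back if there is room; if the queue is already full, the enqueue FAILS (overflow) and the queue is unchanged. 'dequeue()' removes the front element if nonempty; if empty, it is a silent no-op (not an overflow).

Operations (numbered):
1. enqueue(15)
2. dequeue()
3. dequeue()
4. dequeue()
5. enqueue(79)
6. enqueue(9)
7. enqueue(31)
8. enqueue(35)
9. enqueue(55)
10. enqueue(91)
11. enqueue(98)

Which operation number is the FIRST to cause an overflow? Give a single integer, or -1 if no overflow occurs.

Answer: 11

Derivation:
1. enqueue(15): size=1
2. dequeue(): size=0
3. dequeue(): empty, no-op, size=0
4. dequeue(): empty, no-op, size=0
5. enqueue(79): size=1
6. enqueue(9): size=2
7. enqueue(31): size=3
8. enqueue(35): size=4
9. enqueue(55): size=5
10. enqueue(91): size=6
11. enqueue(98): size=6=cap → OVERFLOW (fail)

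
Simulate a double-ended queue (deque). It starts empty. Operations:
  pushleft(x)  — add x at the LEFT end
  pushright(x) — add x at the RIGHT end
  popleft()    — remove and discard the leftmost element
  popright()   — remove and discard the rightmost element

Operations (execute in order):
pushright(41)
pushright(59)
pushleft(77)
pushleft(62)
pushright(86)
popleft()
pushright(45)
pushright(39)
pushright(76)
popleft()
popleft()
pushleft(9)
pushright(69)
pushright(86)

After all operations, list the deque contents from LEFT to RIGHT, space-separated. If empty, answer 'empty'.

Answer: 9 59 86 45 39 76 69 86

Derivation:
pushright(41): [41]
pushright(59): [41, 59]
pushleft(77): [77, 41, 59]
pushleft(62): [62, 77, 41, 59]
pushright(86): [62, 77, 41, 59, 86]
popleft(): [77, 41, 59, 86]
pushright(45): [77, 41, 59, 86, 45]
pushright(39): [77, 41, 59, 86, 45, 39]
pushright(76): [77, 41, 59, 86, 45, 39, 76]
popleft(): [41, 59, 86, 45, 39, 76]
popleft(): [59, 86, 45, 39, 76]
pushleft(9): [9, 59, 86, 45, 39, 76]
pushright(69): [9, 59, 86, 45, 39, 76, 69]
pushright(86): [9, 59, 86, 45, 39, 76, 69, 86]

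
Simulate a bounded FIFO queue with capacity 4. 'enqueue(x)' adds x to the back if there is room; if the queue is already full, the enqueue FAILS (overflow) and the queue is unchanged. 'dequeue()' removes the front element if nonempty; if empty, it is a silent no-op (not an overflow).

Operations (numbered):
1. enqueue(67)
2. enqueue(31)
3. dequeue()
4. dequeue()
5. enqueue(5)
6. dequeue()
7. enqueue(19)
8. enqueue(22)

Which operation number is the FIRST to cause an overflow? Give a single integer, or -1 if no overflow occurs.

Answer: -1

Derivation:
1. enqueue(67): size=1
2. enqueue(31): size=2
3. dequeue(): size=1
4. dequeue(): size=0
5. enqueue(5): size=1
6. dequeue(): size=0
7. enqueue(19): size=1
8. enqueue(22): size=2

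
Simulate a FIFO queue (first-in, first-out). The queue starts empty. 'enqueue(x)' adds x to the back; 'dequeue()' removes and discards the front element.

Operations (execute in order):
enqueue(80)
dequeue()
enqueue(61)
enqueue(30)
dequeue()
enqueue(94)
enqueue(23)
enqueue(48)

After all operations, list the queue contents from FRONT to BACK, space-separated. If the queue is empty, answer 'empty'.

Answer: 30 94 23 48

Derivation:
enqueue(80): [80]
dequeue(): []
enqueue(61): [61]
enqueue(30): [61, 30]
dequeue(): [30]
enqueue(94): [30, 94]
enqueue(23): [30, 94, 23]
enqueue(48): [30, 94, 23, 48]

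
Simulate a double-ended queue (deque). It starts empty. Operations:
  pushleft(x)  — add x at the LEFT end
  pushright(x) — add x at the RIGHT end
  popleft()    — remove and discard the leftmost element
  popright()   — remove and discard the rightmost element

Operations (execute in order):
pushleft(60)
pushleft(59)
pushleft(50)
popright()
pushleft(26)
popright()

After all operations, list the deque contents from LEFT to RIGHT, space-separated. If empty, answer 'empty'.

pushleft(60): [60]
pushleft(59): [59, 60]
pushleft(50): [50, 59, 60]
popright(): [50, 59]
pushleft(26): [26, 50, 59]
popright(): [26, 50]

Answer: 26 50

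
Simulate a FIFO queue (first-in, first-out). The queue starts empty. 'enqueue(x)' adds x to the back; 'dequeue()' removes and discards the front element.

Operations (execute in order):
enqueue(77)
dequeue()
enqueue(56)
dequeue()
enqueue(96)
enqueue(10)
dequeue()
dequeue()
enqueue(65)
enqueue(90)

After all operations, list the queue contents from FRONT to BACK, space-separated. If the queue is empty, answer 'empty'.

Answer: 65 90

Derivation:
enqueue(77): [77]
dequeue(): []
enqueue(56): [56]
dequeue(): []
enqueue(96): [96]
enqueue(10): [96, 10]
dequeue(): [10]
dequeue(): []
enqueue(65): [65]
enqueue(90): [65, 90]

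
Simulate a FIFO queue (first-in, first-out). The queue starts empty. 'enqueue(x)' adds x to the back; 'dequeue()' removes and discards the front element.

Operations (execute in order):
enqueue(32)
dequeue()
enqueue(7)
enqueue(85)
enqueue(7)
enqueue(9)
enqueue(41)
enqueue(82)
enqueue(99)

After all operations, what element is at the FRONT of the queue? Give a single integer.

Answer: 7

Derivation:
enqueue(32): queue = [32]
dequeue(): queue = []
enqueue(7): queue = [7]
enqueue(85): queue = [7, 85]
enqueue(7): queue = [7, 85, 7]
enqueue(9): queue = [7, 85, 7, 9]
enqueue(41): queue = [7, 85, 7, 9, 41]
enqueue(82): queue = [7, 85, 7, 9, 41, 82]
enqueue(99): queue = [7, 85, 7, 9, 41, 82, 99]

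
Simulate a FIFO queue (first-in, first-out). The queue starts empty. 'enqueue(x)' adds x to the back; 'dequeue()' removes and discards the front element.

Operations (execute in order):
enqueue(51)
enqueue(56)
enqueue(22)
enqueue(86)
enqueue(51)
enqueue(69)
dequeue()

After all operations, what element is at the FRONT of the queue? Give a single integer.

enqueue(51): queue = [51]
enqueue(56): queue = [51, 56]
enqueue(22): queue = [51, 56, 22]
enqueue(86): queue = [51, 56, 22, 86]
enqueue(51): queue = [51, 56, 22, 86, 51]
enqueue(69): queue = [51, 56, 22, 86, 51, 69]
dequeue(): queue = [56, 22, 86, 51, 69]

Answer: 56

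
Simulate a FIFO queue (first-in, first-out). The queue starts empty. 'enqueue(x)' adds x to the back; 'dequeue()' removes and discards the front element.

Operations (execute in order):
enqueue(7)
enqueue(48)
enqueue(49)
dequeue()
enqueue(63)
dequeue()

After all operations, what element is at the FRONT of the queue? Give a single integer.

Answer: 49

Derivation:
enqueue(7): queue = [7]
enqueue(48): queue = [7, 48]
enqueue(49): queue = [7, 48, 49]
dequeue(): queue = [48, 49]
enqueue(63): queue = [48, 49, 63]
dequeue(): queue = [49, 63]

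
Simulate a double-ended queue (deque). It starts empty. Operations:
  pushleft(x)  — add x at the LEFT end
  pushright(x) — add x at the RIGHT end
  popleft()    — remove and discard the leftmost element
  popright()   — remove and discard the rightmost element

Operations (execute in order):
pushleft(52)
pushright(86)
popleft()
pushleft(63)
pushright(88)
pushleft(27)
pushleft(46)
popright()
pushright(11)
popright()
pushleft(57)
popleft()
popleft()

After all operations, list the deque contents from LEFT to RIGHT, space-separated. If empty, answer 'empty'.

Answer: 27 63 86

Derivation:
pushleft(52): [52]
pushright(86): [52, 86]
popleft(): [86]
pushleft(63): [63, 86]
pushright(88): [63, 86, 88]
pushleft(27): [27, 63, 86, 88]
pushleft(46): [46, 27, 63, 86, 88]
popright(): [46, 27, 63, 86]
pushright(11): [46, 27, 63, 86, 11]
popright(): [46, 27, 63, 86]
pushleft(57): [57, 46, 27, 63, 86]
popleft(): [46, 27, 63, 86]
popleft(): [27, 63, 86]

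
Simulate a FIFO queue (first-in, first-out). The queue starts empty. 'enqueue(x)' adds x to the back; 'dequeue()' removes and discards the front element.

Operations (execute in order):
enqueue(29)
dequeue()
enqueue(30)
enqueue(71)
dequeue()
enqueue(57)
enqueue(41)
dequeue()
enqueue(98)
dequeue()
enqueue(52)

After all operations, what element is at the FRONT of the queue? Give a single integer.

enqueue(29): queue = [29]
dequeue(): queue = []
enqueue(30): queue = [30]
enqueue(71): queue = [30, 71]
dequeue(): queue = [71]
enqueue(57): queue = [71, 57]
enqueue(41): queue = [71, 57, 41]
dequeue(): queue = [57, 41]
enqueue(98): queue = [57, 41, 98]
dequeue(): queue = [41, 98]
enqueue(52): queue = [41, 98, 52]

Answer: 41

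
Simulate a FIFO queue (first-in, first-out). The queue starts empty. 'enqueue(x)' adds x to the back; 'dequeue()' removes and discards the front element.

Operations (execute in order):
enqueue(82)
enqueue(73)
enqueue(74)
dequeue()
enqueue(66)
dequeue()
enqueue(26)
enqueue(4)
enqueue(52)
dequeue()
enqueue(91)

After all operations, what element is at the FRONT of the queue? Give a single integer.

Answer: 66

Derivation:
enqueue(82): queue = [82]
enqueue(73): queue = [82, 73]
enqueue(74): queue = [82, 73, 74]
dequeue(): queue = [73, 74]
enqueue(66): queue = [73, 74, 66]
dequeue(): queue = [74, 66]
enqueue(26): queue = [74, 66, 26]
enqueue(4): queue = [74, 66, 26, 4]
enqueue(52): queue = [74, 66, 26, 4, 52]
dequeue(): queue = [66, 26, 4, 52]
enqueue(91): queue = [66, 26, 4, 52, 91]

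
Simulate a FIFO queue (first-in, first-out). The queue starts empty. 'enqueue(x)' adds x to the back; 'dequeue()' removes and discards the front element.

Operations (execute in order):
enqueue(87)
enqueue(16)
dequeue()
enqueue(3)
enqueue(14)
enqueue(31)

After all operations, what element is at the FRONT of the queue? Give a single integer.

Answer: 16

Derivation:
enqueue(87): queue = [87]
enqueue(16): queue = [87, 16]
dequeue(): queue = [16]
enqueue(3): queue = [16, 3]
enqueue(14): queue = [16, 3, 14]
enqueue(31): queue = [16, 3, 14, 31]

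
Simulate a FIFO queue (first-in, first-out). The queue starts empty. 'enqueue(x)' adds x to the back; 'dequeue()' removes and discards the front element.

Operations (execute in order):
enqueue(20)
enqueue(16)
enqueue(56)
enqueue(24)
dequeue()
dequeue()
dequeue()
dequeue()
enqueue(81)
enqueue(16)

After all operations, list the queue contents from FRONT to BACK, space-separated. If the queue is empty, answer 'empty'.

Answer: 81 16

Derivation:
enqueue(20): [20]
enqueue(16): [20, 16]
enqueue(56): [20, 16, 56]
enqueue(24): [20, 16, 56, 24]
dequeue(): [16, 56, 24]
dequeue(): [56, 24]
dequeue(): [24]
dequeue(): []
enqueue(81): [81]
enqueue(16): [81, 16]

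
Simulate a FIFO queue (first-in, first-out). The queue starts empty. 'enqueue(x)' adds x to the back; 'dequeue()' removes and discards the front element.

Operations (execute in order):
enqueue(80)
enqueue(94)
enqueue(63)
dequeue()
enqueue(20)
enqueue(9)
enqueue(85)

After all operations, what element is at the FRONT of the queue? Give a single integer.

Answer: 94

Derivation:
enqueue(80): queue = [80]
enqueue(94): queue = [80, 94]
enqueue(63): queue = [80, 94, 63]
dequeue(): queue = [94, 63]
enqueue(20): queue = [94, 63, 20]
enqueue(9): queue = [94, 63, 20, 9]
enqueue(85): queue = [94, 63, 20, 9, 85]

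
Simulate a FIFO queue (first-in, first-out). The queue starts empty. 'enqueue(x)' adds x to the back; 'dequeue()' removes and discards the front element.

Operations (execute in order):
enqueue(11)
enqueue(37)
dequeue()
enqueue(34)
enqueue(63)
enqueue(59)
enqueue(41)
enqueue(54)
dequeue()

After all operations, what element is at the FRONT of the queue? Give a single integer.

Answer: 34

Derivation:
enqueue(11): queue = [11]
enqueue(37): queue = [11, 37]
dequeue(): queue = [37]
enqueue(34): queue = [37, 34]
enqueue(63): queue = [37, 34, 63]
enqueue(59): queue = [37, 34, 63, 59]
enqueue(41): queue = [37, 34, 63, 59, 41]
enqueue(54): queue = [37, 34, 63, 59, 41, 54]
dequeue(): queue = [34, 63, 59, 41, 54]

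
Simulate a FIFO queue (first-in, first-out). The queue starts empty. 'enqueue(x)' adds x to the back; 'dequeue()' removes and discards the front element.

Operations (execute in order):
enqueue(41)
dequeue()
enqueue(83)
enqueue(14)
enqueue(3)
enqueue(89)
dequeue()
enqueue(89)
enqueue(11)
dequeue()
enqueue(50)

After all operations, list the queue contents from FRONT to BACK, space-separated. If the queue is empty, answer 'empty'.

Answer: 3 89 89 11 50

Derivation:
enqueue(41): [41]
dequeue(): []
enqueue(83): [83]
enqueue(14): [83, 14]
enqueue(3): [83, 14, 3]
enqueue(89): [83, 14, 3, 89]
dequeue(): [14, 3, 89]
enqueue(89): [14, 3, 89, 89]
enqueue(11): [14, 3, 89, 89, 11]
dequeue(): [3, 89, 89, 11]
enqueue(50): [3, 89, 89, 11, 50]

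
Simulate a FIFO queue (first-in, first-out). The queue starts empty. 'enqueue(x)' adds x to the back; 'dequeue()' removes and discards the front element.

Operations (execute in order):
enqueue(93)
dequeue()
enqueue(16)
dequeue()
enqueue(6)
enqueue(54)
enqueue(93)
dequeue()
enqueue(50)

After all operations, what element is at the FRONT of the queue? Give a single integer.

Answer: 54

Derivation:
enqueue(93): queue = [93]
dequeue(): queue = []
enqueue(16): queue = [16]
dequeue(): queue = []
enqueue(6): queue = [6]
enqueue(54): queue = [6, 54]
enqueue(93): queue = [6, 54, 93]
dequeue(): queue = [54, 93]
enqueue(50): queue = [54, 93, 50]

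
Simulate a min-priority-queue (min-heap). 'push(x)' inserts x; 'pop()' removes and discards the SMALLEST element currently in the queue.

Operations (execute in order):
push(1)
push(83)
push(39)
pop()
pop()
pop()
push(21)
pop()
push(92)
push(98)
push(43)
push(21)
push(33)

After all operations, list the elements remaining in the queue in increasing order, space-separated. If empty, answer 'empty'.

push(1): heap contents = [1]
push(83): heap contents = [1, 83]
push(39): heap contents = [1, 39, 83]
pop() → 1: heap contents = [39, 83]
pop() → 39: heap contents = [83]
pop() → 83: heap contents = []
push(21): heap contents = [21]
pop() → 21: heap contents = []
push(92): heap contents = [92]
push(98): heap contents = [92, 98]
push(43): heap contents = [43, 92, 98]
push(21): heap contents = [21, 43, 92, 98]
push(33): heap contents = [21, 33, 43, 92, 98]

Answer: 21 33 43 92 98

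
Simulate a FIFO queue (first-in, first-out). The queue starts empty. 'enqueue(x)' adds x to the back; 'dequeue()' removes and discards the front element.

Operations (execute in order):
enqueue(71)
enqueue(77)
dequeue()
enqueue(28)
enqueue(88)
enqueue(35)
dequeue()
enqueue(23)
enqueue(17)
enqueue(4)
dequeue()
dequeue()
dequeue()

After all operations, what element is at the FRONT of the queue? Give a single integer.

Answer: 23

Derivation:
enqueue(71): queue = [71]
enqueue(77): queue = [71, 77]
dequeue(): queue = [77]
enqueue(28): queue = [77, 28]
enqueue(88): queue = [77, 28, 88]
enqueue(35): queue = [77, 28, 88, 35]
dequeue(): queue = [28, 88, 35]
enqueue(23): queue = [28, 88, 35, 23]
enqueue(17): queue = [28, 88, 35, 23, 17]
enqueue(4): queue = [28, 88, 35, 23, 17, 4]
dequeue(): queue = [88, 35, 23, 17, 4]
dequeue(): queue = [35, 23, 17, 4]
dequeue(): queue = [23, 17, 4]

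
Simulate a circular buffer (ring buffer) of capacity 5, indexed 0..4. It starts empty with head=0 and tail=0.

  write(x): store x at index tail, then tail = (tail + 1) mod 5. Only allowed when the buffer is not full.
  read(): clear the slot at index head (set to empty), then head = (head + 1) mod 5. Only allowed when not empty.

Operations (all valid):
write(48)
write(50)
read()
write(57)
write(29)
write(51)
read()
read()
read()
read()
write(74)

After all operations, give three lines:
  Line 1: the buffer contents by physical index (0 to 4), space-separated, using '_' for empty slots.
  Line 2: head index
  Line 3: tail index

Answer: 74 _ _ _ _
0
1

Derivation:
write(48): buf=[48 _ _ _ _], head=0, tail=1, size=1
write(50): buf=[48 50 _ _ _], head=0, tail=2, size=2
read(): buf=[_ 50 _ _ _], head=1, tail=2, size=1
write(57): buf=[_ 50 57 _ _], head=1, tail=3, size=2
write(29): buf=[_ 50 57 29 _], head=1, tail=4, size=3
write(51): buf=[_ 50 57 29 51], head=1, tail=0, size=4
read(): buf=[_ _ 57 29 51], head=2, tail=0, size=3
read(): buf=[_ _ _ 29 51], head=3, tail=0, size=2
read(): buf=[_ _ _ _ 51], head=4, tail=0, size=1
read(): buf=[_ _ _ _ _], head=0, tail=0, size=0
write(74): buf=[74 _ _ _ _], head=0, tail=1, size=1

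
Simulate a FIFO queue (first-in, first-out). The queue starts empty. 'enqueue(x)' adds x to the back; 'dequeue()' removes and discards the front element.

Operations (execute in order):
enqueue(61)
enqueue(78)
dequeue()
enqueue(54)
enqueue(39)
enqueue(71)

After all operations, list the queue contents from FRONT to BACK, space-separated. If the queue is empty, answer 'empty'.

enqueue(61): [61]
enqueue(78): [61, 78]
dequeue(): [78]
enqueue(54): [78, 54]
enqueue(39): [78, 54, 39]
enqueue(71): [78, 54, 39, 71]

Answer: 78 54 39 71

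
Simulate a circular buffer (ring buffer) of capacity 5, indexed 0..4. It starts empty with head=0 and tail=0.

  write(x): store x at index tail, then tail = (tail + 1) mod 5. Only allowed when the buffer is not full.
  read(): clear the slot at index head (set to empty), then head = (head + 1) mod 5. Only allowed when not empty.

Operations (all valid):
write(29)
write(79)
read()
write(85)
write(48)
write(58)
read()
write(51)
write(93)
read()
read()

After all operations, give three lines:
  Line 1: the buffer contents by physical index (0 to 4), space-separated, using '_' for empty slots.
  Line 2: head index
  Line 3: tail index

write(29): buf=[29 _ _ _ _], head=0, tail=1, size=1
write(79): buf=[29 79 _ _ _], head=0, tail=2, size=2
read(): buf=[_ 79 _ _ _], head=1, tail=2, size=1
write(85): buf=[_ 79 85 _ _], head=1, tail=3, size=2
write(48): buf=[_ 79 85 48 _], head=1, tail=4, size=3
write(58): buf=[_ 79 85 48 58], head=1, tail=0, size=4
read(): buf=[_ _ 85 48 58], head=2, tail=0, size=3
write(51): buf=[51 _ 85 48 58], head=2, tail=1, size=4
write(93): buf=[51 93 85 48 58], head=2, tail=2, size=5
read(): buf=[51 93 _ 48 58], head=3, tail=2, size=4
read(): buf=[51 93 _ _ 58], head=4, tail=2, size=3

Answer: 51 93 _ _ 58
4
2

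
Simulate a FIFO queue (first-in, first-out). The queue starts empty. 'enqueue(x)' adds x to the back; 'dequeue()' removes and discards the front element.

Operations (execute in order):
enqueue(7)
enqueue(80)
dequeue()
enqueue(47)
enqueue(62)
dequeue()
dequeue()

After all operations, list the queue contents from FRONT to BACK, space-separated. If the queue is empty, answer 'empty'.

enqueue(7): [7]
enqueue(80): [7, 80]
dequeue(): [80]
enqueue(47): [80, 47]
enqueue(62): [80, 47, 62]
dequeue(): [47, 62]
dequeue(): [62]

Answer: 62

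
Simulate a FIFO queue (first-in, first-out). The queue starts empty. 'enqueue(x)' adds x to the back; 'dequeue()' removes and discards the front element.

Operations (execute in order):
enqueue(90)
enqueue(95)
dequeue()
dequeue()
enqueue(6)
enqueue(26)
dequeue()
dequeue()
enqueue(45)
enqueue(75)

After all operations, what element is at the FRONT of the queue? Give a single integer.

enqueue(90): queue = [90]
enqueue(95): queue = [90, 95]
dequeue(): queue = [95]
dequeue(): queue = []
enqueue(6): queue = [6]
enqueue(26): queue = [6, 26]
dequeue(): queue = [26]
dequeue(): queue = []
enqueue(45): queue = [45]
enqueue(75): queue = [45, 75]

Answer: 45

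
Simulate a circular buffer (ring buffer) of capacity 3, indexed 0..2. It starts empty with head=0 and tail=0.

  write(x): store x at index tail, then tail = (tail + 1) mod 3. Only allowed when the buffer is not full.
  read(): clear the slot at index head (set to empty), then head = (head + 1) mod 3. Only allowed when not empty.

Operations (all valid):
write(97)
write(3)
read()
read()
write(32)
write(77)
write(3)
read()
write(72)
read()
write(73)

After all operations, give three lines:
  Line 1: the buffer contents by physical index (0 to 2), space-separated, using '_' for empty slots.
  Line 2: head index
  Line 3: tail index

write(97): buf=[97 _ _], head=0, tail=1, size=1
write(3): buf=[97 3 _], head=0, tail=2, size=2
read(): buf=[_ 3 _], head=1, tail=2, size=1
read(): buf=[_ _ _], head=2, tail=2, size=0
write(32): buf=[_ _ 32], head=2, tail=0, size=1
write(77): buf=[77 _ 32], head=2, tail=1, size=2
write(3): buf=[77 3 32], head=2, tail=2, size=3
read(): buf=[77 3 _], head=0, tail=2, size=2
write(72): buf=[77 3 72], head=0, tail=0, size=3
read(): buf=[_ 3 72], head=1, tail=0, size=2
write(73): buf=[73 3 72], head=1, tail=1, size=3

Answer: 73 3 72
1
1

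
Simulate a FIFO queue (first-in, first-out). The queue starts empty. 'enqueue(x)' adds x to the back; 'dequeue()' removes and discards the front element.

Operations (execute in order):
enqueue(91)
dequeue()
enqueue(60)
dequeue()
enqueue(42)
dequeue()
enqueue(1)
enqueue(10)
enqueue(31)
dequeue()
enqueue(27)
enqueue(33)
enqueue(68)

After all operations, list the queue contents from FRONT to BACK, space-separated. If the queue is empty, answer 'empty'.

enqueue(91): [91]
dequeue(): []
enqueue(60): [60]
dequeue(): []
enqueue(42): [42]
dequeue(): []
enqueue(1): [1]
enqueue(10): [1, 10]
enqueue(31): [1, 10, 31]
dequeue(): [10, 31]
enqueue(27): [10, 31, 27]
enqueue(33): [10, 31, 27, 33]
enqueue(68): [10, 31, 27, 33, 68]

Answer: 10 31 27 33 68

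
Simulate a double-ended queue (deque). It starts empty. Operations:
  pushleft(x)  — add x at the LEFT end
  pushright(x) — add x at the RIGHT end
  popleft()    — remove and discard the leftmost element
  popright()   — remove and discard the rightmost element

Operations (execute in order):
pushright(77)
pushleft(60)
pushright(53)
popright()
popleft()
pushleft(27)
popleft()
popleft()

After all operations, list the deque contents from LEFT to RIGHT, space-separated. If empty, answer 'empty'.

Answer: empty

Derivation:
pushright(77): [77]
pushleft(60): [60, 77]
pushright(53): [60, 77, 53]
popright(): [60, 77]
popleft(): [77]
pushleft(27): [27, 77]
popleft(): [77]
popleft(): []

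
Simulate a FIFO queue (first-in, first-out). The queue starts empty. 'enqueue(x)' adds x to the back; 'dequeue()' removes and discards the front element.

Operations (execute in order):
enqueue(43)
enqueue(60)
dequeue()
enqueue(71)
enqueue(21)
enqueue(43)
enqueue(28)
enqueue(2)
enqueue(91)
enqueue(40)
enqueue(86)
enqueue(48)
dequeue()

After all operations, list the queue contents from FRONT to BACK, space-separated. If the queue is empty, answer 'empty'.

enqueue(43): [43]
enqueue(60): [43, 60]
dequeue(): [60]
enqueue(71): [60, 71]
enqueue(21): [60, 71, 21]
enqueue(43): [60, 71, 21, 43]
enqueue(28): [60, 71, 21, 43, 28]
enqueue(2): [60, 71, 21, 43, 28, 2]
enqueue(91): [60, 71, 21, 43, 28, 2, 91]
enqueue(40): [60, 71, 21, 43, 28, 2, 91, 40]
enqueue(86): [60, 71, 21, 43, 28, 2, 91, 40, 86]
enqueue(48): [60, 71, 21, 43, 28, 2, 91, 40, 86, 48]
dequeue(): [71, 21, 43, 28, 2, 91, 40, 86, 48]

Answer: 71 21 43 28 2 91 40 86 48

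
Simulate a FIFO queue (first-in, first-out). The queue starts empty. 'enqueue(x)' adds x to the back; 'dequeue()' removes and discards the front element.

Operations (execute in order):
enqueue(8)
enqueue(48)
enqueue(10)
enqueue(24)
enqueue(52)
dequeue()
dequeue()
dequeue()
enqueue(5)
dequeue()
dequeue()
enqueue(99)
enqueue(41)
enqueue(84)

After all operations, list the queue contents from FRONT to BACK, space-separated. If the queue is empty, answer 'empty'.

enqueue(8): [8]
enqueue(48): [8, 48]
enqueue(10): [8, 48, 10]
enqueue(24): [8, 48, 10, 24]
enqueue(52): [8, 48, 10, 24, 52]
dequeue(): [48, 10, 24, 52]
dequeue(): [10, 24, 52]
dequeue(): [24, 52]
enqueue(5): [24, 52, 5]
dequeue(): [52, 5]
dequeue(): [5]
enqueue(99): [5, 99]
enqueue(41): [5, 99, 41]
enqueue(84): [5, 99, 41, 84]

Answer: 5 99 41 84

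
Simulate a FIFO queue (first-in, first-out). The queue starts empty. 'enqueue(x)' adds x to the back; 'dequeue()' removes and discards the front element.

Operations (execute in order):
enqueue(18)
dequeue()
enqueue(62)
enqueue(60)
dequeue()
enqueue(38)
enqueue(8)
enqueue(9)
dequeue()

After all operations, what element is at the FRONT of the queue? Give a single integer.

enqueue(18): queue = [18]
dequeue(): queue = []
enqueue(62): queue = [62]
enqueue(60): queue = [62, 60]
dequeue(): queue = [60]
enqueue(38): queue = [60, 38]
enqueue(8): queue = [60, 38, 8]
enqueue(9): queue = [60, 38, 8, 9]
dequeue(): queue = [38, 8, 9]

Answer: 38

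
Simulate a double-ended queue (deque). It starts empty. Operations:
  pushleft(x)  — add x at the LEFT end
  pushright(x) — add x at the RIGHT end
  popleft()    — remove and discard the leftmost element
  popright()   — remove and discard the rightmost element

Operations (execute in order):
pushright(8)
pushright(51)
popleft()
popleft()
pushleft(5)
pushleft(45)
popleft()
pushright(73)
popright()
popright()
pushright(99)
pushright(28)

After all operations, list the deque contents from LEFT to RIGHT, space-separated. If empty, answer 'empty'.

pushright(8): [8]
pushright(51): [8, 51]
popleft(): [51]
popleft(): []
pushleft(5): [5]
pushleft(45): [45, 5]
popleft(): [5]
pushright(73): [5, 73]
popright(): [5]
popright(): []
pushright(99): [99]
pushright(28): [99, 28]

Answer: 99 28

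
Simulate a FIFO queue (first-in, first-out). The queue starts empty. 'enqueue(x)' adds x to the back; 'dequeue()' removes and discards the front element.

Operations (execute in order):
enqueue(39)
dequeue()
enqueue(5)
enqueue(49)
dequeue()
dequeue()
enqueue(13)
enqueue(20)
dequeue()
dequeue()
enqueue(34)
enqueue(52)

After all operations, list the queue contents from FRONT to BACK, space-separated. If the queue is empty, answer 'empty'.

enqueue(39): [39]
dequeue(): []
enqueue(5): [5]
enqueue(49): [5, 49]
dequeue(): [49]
dequeue(): []
enqueue(13): [13]
enqueue(20): [13, 20]
dequeue(): [20]
dequeue(): []
enqueue(34): [34]
enqueue(52): [34, 52]

Answer: 34 52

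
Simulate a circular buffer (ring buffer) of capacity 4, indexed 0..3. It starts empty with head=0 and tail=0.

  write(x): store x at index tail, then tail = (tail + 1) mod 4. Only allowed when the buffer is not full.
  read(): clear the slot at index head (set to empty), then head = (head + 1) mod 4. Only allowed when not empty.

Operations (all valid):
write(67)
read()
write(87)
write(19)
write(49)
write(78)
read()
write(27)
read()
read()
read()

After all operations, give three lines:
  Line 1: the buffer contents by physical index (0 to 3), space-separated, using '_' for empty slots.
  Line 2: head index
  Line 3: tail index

Answer: _ 27 _ _
1
2

Derivation:
write(67): buf=[67 _ _ _], head=0, tail=1, size=1
read(): buf=[_ _ _ _], head=1, tail=1, size=0
write(87): buf=[_ 87 _ _], head=1, tail=2, size=1
write(19): buf=[_ 87 19 _], head=1, tail=3, size=2
write(49): buf=[_ 87 19 49], head=1, tail=0, size=3
write(78): buf=[78 87 19 49], head=1, tail=1, size=4
read(): buf=[78 _ 19 49], head=2, tail=1, size=3
write(27): buf=[78 27 19 49], head=2, tail=2, size=4
read(): buf=[78 27 _ 49], head=3, tail=2, size=3
read(): buf=[78 27 _ _], head=0, tail=2, size=2
read(): buf=[_ 27 _ _], head=1, tail=2, size=1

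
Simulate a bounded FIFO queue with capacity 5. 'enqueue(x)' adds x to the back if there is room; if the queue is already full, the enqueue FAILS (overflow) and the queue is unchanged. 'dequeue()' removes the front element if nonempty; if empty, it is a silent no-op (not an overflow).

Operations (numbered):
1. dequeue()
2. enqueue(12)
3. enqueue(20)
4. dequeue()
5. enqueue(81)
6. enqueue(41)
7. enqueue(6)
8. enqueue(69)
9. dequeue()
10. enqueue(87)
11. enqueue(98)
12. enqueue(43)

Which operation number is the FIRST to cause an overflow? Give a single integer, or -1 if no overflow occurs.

1. dequeue(): empty, no-op, size=0
2. enqueue(12): size=1
3. enqueue(20): size=2
4. dequeue(): size=1
5. enqueue(81): size=2
6. enqueue(41): size=3
7. enqueue(6): size=4
8. enqueue(69): size=5
9. dequeue(): size=4
10. enqueue(87): size=5
11. enqueue(98): size=5=cap → OVERFLOW (fail)
12. enqueue(43): size=5=cap → OVERFLOW (fail)

Answer: 11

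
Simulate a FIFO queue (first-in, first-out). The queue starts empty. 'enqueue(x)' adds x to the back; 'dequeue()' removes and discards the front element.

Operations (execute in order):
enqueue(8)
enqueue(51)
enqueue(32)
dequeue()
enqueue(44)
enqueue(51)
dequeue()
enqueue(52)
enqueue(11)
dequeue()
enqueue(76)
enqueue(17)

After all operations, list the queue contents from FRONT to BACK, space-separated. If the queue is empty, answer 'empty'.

Answer: 44 51 52 11 76 17

Derivation:
enqueue(8): [8]
enqueue(51): [8, 51]
enqueue(32): [8, 51, 32]
dequeue(): [51, 32]
enqueue(44): [51, 32, 44]
enqueue(51): [51, 32, 44, 51]
dequeue(): [32, 44, 51]
enqueue(52): [32, 44, 51, 52]
enqueue(11): [32, 44, 51, 52, 11]
dequeue(): [44, 51, 52, 11]
enqueue(76): [44, 51, 52, 11, 76]
enqueue(17): [44, 51, 52, 11, 76, 17]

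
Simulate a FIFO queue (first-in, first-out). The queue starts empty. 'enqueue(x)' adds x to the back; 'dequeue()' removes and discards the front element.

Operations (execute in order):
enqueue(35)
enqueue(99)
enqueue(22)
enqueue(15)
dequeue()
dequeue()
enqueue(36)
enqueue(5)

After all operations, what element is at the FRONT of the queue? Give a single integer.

enqueue(35): queue = [35]
enqueue(99): queue = [35, 99]
enqueue(22): queue = [35, 99, 22]
enqueue(15): queue = [35, 99, 22, 15]
dequeue(): queue = [99, 22, 15]
dequeue(): queue = [22, 15]
enqueue(36): queue = [22, 15, 36]
enqueue(5): queue = [22, 15, 36, 5]

Answer: 22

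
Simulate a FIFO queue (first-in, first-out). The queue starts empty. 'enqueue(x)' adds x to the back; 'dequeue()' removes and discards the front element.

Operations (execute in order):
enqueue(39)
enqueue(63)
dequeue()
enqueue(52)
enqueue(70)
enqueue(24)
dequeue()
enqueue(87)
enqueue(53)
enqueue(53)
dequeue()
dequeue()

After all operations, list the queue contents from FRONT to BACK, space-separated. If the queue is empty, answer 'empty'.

enqueue(39): [39]
enqueue(63): [39, 63]
dequeue(): [63]
enqueue(52): [63, 52]
enqueue(70): [63, 52, 70]
enqueue(24): [63, 52, 70, 24]
dequeue(): [52, 70, 24]
enqueue(87): [52, 70, 24, 87]
enqueue(53): [52, 70, 24, 87, 53]
enqueue(53): [52, 70, 24, 87, 53, 53]
dequeue(): [70, 24, 87, 53, 53]
dequeue(): [24, 87, 53, 53]

Answer: 24 87 53 53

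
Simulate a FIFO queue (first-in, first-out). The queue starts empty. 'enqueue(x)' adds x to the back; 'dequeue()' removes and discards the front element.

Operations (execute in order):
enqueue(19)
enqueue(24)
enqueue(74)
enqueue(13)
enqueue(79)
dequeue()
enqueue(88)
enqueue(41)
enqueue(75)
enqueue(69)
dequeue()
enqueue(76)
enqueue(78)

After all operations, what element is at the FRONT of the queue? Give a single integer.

enqueue(19): queue = [19]
enqueue(24): queue = [19, 24]
enqueue(74): queue = [19, 24, 74]
enqueue(13): queue = [19, 24, 74, 13]
enqueue(79): queue = [19, 24, 74, 13, 79]
dequeue(): queue = [24, 74, 13, 79]
enqueue(88): queue = [24, 74, 13, 79, 88]
enqueue(41): queue = [24, 74, 13, 79, 88, 41]
enqueue(75): queue = [24, 74, 13, 79, 88, 41, 75]
enqueue(69): queue = [24, 74, 13, 79, 88, 41, 75, 69]
dequeue(): queue = [74, 13, 79, 88, 41, 75, 69]
enqueue(76): queue = [74, 13, 79, 88, 41, 75, 69, 76]
enqueue(78): queue = [74, 13, 79, 88, 41, 75, 69, 76, 78]

Answer: 74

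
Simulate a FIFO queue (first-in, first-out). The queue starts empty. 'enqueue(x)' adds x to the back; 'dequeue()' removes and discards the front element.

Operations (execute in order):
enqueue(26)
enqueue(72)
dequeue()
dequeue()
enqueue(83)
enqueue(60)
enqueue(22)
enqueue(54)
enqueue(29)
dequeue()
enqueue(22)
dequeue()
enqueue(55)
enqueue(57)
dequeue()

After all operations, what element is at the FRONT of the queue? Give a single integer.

enqueue(26): queue = [26]
enqueue(72): queue = [26, 72]
dequeue(): queue = [72]
dequeue(): queue = []
enqueue(83): queue = [83]
enqueue(60): queue = [83, 60]
enqueue(22): queue = [83, 60, 22]
enqueue(54): queue = [83, 60, 22, 54]
enqueue(29): queue = [83, 60, 22, 54, 29]
dequeue(): queue = [60, 22, 54, 29]
enqueue(22): queue = [60, 22, 54, 29, 22]
dequeue(): queue = [22, 54, 29, 22]
enqueue(55): queue = [22, 54, 29, 22, 55]
enqueue(57): queue = [22, 54, 29, 22, 55, 57]
dequeue(): queue = [54, 29, 22, 55, 57]

Answer: 54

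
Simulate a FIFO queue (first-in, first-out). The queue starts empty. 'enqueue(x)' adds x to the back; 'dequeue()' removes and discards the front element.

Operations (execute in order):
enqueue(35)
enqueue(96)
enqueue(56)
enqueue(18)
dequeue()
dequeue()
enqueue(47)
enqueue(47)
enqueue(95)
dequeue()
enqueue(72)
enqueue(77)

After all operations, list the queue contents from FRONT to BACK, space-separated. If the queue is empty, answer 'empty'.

enqueue(35): [35]
enqueue(96): [35, 96]
enqueue(56): [35, 96, 56]
enqueue(18): [35, 96, 56, 18]
dequeue(): [96, 56, 18]
dequeue(): [56, 18]
enqueue(47): [56, 18, 47]
enqueue(47): [56, 18, 47, 47]
enqueue(95): [56, 18, 47, 47, 95]
dequeue(): [18, 47, 47, 95]
enqueue(72): [18, 47, 47, 95, 72]
enqueue(77): [18, 47, 47, 95, 72, 77]

Answer: 18 47 47 95 72 77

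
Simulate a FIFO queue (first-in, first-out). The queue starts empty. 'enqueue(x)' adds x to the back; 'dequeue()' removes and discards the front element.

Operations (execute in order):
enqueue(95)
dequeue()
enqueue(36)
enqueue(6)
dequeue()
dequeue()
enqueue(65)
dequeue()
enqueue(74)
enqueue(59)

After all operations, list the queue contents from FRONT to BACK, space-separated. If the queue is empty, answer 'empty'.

Answer: 74 59

Derivation:
enqueue(95): [95]
dequeue(): []
enqueue(36): [36]
enqueue(6): [36, 6]
dequeue(): [6]
dequeue(): []
enqueue(65): [65]
dequeue(): []
enqueue(74): [74]
enqueue(59): [74, 59]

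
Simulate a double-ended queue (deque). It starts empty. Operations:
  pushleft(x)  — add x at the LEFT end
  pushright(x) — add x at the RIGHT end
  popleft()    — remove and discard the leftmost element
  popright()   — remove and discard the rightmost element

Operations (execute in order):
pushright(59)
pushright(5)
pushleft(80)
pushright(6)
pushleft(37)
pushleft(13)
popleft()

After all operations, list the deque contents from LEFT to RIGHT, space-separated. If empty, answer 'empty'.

Answer: 37 80 59 5 6

Derivation:
pushright(59): [59]
pushright(5): [59, 5]
pushleft(80): [80, 59, 5]
pushright(6): [80, 59, 5, 6]
pushleft(37): [37, 80, 59, 5, 6]
pushleft(13): [13, 37, 80, 59, 5, 6]
popleft(): [37, 80, 59, 5, 6]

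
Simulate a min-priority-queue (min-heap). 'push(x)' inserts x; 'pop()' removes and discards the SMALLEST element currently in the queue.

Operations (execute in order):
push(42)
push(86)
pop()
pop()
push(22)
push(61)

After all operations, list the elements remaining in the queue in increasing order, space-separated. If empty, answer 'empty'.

Answer: 22 61

Derivation:
push(42): heap contents = [42]
push(86): heap contents = [42, 86]
pop() → 42: heap contents = [86]
pop() → 86: heap contents = []
push(22): heap contents = [22]
push(61): heap contents = [22, 61]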